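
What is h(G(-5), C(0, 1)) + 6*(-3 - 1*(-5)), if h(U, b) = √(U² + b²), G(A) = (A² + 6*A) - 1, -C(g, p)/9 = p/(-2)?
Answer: 39/2 ≈ 19.500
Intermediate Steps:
C(g, p) = 9*p/2 (C(g, p) = -9*p/(-2) = -9*p*(-1)/2 = -(-9)*p/2 = 9*p/2)
G(A) = -1 + A² + 6*A
h(G(-5), C(0, 1)) + 6*(-3 - 1*(-5)) = √((-1 + (-5)² + 6*(-5))² + ((9/2)*1)²) + 6*(-3 - 1*(-5)) = √((-1 + 25 - 30)² + (9/2)²) + 6*(-3 + 5) = √((-6)² + 81/4) + 6*2 = √(36 + 81/4) + 12 = √(225/4) + 12 = 15/2 + 12 = 39/2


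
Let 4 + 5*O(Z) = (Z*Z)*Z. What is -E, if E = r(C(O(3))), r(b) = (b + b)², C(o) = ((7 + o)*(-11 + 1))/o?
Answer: -1345600/529 ≈ -2543.7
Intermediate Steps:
O(Z) = -⅘ + Z³/5 (O(Z) = -⅘ + ((Z*Z)*Z)/5 = -⅘ + (Z²*Z)/5 = -⅘ + Z³/5)
C(o) = (-70 - 10*o)/o (C(o) = ((7 + o)*(-10))/o = (-70 - 10*o)/o)
r(b) = 4*b² (r(b) = (2*b)² = 4*b²)
E = 1345600/529 (E = 4*(-10 - 70/(-⅘ + (⅕)*3³))² = 4*(-10 - 70/(-⅘ + (⅕)*27))² = 4*(-10 - 70/(-⅘ + 27/5))² = 4*(-10 - 70/23/5)² = 4*(-10 - 70*5/23)² = 4*(-10 - 350/23)² = 4*(-580/23)² = 4*(336400/529) = 1345600/529 ≈ 2543.7)
-E = -1*1345600/529 = -1345600/529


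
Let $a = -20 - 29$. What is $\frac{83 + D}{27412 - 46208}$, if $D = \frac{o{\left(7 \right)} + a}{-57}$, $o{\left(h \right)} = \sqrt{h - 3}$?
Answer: $- \frac{2389}{535686} \approx -0.0044597$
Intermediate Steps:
$o{\left(h \right)} = \sqrt{-3 + h}$
$a = -49$
$D = \frac{47}{57}$ ($D = \frac{\sqrt{-3 + 7} - 49}{-57} = \left(\sqrt{4} - 49\right) \left(- \frac{1}{57}\right) = \left(2 - 49\right) \left(- \frac{1}{57}\right) = \left(-47\right) \left(- \frac{1}{57}\right) = \frac{47}{57} \approx 0.82456$)
$\frac{83 + D}{27412 - 46208} = \frac{83 + \frac{47}{57}}{27412 - 46208} = \frac{4778}{57 \left(-18796\right)} = \frac{4778}{57} \left(- \frac{1}{18796}\right) = - \frac{2389}{535686}$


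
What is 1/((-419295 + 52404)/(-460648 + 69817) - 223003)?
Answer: -18611/4150291362 ≈ -4.4843e-6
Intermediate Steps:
1/((-419295 + 52404)/(-460648 + 69817) - 223003) = 1/(-366891/(-390831) - 223003) = 1/(-366891*(-1/390831) - 223003) = 1/(17471/18611 - 223003) = 1/(-4150291362/18611) = -18611/4150291362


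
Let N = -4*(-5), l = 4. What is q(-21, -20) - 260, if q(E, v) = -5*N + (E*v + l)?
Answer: 64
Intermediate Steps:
N = 20
q(E, v) = -96 + E*v (q(E, v) = -5*20 + (E*v + 4) = -100 + (4 + E*v) = -96 + E*v)
q(-21, -20) - 260 = (-96 - 21*(-20)) - 260 = (-96 + 420) - 260 = 324 - 260 = 64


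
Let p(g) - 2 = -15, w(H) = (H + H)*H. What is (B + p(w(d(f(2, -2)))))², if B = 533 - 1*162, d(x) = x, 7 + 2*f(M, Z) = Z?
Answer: 128164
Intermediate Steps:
f(M, Z) = -7/2 + Z/2
B = 371 (B = 533 - 162 = 371)
w(H) = 2*H² (w(H) = (2*H)*H = 2*H²)
p(g) = -13 (p(g) = 2 - 15 = -13)
(B + p(w(d(f(2, -2)))))² = (371 - 13)² = 358² = 128164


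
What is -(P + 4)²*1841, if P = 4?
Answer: -117824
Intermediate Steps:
-(P + 4)²*1841 = -(4 + 4)²*1841 = -8²*1841 = -64*1841 = -1*117824 = -117824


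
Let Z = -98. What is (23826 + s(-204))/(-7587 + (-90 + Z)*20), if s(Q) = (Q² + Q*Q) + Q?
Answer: -106854/11347 ≈ -9.4169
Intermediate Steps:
s(Q) = Q + 2*Q² (s(Q) = (Q² + Q²) + Q = 2*Q² + Q = Q + 2*Q²)
(23826 + s(-204))/(-7587 + (-90 + Z)*20) = (23826 - 204*(1 + 2*(-204)))/(-7587 + (-90 - 98)*20) = (23826 - 204*(1 - 408))/(-7587 - 188*20) = (23826 - 204*(-407))/(-7587 - 3760) = (23826 + 83028)/(-11347) = 106854*(-1/11347) = -106854/11347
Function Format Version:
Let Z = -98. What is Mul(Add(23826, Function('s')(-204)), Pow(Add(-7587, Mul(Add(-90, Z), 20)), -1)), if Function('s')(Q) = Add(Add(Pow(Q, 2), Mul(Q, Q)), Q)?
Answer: Rational(-106854, 11347) ≈ -9.4169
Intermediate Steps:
Function('s')(Q) = Add(Q, Mul(2, Pow(Q, 2))) (Function('s')(Q) = Add(Add(Pow(Q, 2), Pow(Q, 2)), Q) = Add(Mul(2, Pow(Q, 2)), Q) = Add(Q, Mul(2, Pow(Q, 2))))
Mul(Add(23826, Function('s')(-204)), Pow(Add(-7587, Mul(Add(-90, Z), 20)), -1)) = Mul(Add(23826, Mul(-204, Add(1, Mul(2, -204)))), Pow(Add(-7587, Mul(Add(-90, -98), 20)), -1)) = Mul(Add(23826, Mul(-204, Add(1, -408))), Pow(Add(-7587, Mul(-188, 20)), -1)) = Mul(Add(23826, Mul(-204, -407)), Pow(Add(-7587, -3760), -1)) = Mul(Add(23826, 83028), Pow(-11347, -1)) = Mul(106854, Rational(-1, 11347)) = Rational(-106854, 11347)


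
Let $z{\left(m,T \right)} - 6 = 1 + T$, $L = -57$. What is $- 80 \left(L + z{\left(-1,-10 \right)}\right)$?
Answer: $4800$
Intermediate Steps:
$z{\left(m,T \right)} = 7 + T$ ($z{\left(m,T \right)} = 6 + \left(1 + T\right) = 7 + T$)
$- 80 \left(L + z{\left(-1,-10 \right)}\right) = - 80 \left(-57 + \left(7 - 10\right)\right) = - 80 \left(-57 - 3\right) = \left(-80\right) \left(-60\right) = 4800$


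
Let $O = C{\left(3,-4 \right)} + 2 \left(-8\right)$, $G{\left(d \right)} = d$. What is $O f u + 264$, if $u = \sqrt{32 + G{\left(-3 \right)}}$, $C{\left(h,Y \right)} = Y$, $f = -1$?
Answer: $264 + 20 \sqrt{29} \approx 371.7$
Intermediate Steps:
$u = \sqrt{29}$ ($u = \sqrt{32 - 3} = \sqrt{29} \approx 5.3852$)
$O = -20$ ($O = -4 + 2 \left(-8\right) = -4 - 16 = -20$)
$O f u + 264 = - 20 \left(- \sqrt{29}\right) + 264 = 20 \sqrt{29} + 264 = 264 + 20 \sqrt{29}$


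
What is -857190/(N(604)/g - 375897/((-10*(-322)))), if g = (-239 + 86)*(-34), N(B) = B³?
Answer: -7179154831800/353783962943 ≈ -20.292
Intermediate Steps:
g = 5202 (g = -153*(-34) = 5202)
-857190/(N(604)/g - 375897/((-10*(-322)))) = -857190/(604³/5202 - 375897/((-10*(-322)))) = -857190/(220348864*(1/5202) - 375897/3220) = -857190/(110174432/2601 - 375897*1/3220) = -857190/(110174432/2601 - 375897/3220) = -857190/353783962943/8375220 = -857190*8375220/353783962943 = -7179154831800/353783962943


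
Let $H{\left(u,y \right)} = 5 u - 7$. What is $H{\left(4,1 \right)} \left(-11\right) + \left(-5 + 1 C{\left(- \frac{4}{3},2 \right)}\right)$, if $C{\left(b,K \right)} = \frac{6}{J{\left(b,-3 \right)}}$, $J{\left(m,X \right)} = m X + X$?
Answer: $-142$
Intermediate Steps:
$J{\left(m,X \right)} = X + X m$ ($J{\left(m,X \right)} = X m + X = X + X m$)
$H{\left(u,y \right)} = -7 + 5 u$
$C{\left(b,K \right)} = \frac{6}{-3 - 3 b}$ ($C{\left(b,K \right)} = \frac{6}{\left(-3\right) \left(1 + b\right)} = \frac{6}{-3 - 3 b}$)
$H{\left(4,1 \right)} \left(-11\right) + \left(-5 + 1 C{\left(- \frac{4}{3},2 \right)}\right) = \left(-7 + 5 \cdot 4\right) \left(-11\right) - \left(5 - \frac{2}{-1 - - \frac{4}{3}}\right) = \left(-7 + 20\right) \left(-11\right) - \left(5 - \frac{2}{-1 - \left(-4\right) \frac{1}{3}}\right) = 13 \left(-11\right) - \left(5 - \frac{2}{-1 - - \frac{4}{3}}\right) = -143 - \left(5 - \frac{2}{-1 + \frac{4}{3}}\right) = -143 - \left(5 - 2 \frac{1}{\frac{1}{3}}\right) = -143 - \left(5 - 2 \cdot 3\right) = -143 + \left(-5 + 1 \cdot 6\right) = -143 + \left(-5 + 6\right) = -143 + 1 = -142$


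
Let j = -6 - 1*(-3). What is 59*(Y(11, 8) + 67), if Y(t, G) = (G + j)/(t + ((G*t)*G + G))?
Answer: 2858314/723 ≈ 3953.4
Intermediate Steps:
j = -3 (j = -6 + 3 = -3)
Y(t, G) = (-3 + G)/(G + t + t*G**2) (Y(t, G) = (G - 3)/(t + ((G*t)*G + G)) = (-3 + G)/(t + (t*G**2 + G)) = (-3 + G)/(t + (G + t*G**2)) = (-3 + G)/(G + t + t*G**2))
59*(Y(11, 8) + 67) = 59*((-3 + 8)/(8 + 11 + 11*8**2) + 67) = 59*(5/(8 + 11 + 11*64) + 67) = 59*(5/(8 + 11 + 704) + 67) = 59*(5/723 + 67) = 59*(48446/723) = 2858314/723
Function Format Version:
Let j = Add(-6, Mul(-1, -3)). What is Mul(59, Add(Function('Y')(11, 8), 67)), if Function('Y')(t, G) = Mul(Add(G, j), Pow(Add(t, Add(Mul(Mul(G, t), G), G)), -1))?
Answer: Rational(2858314, 723) ≈ 3953.4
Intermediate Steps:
j = -3 (j = Add(-6, 3) = -3)
Function('Y')(t, G) = Mul(Pow(Add(G, t, Mul(t, Pow(G, 2))), -1), Add(-3, G)) (Function('Y')(t, G) = Mul(Add(G, -3), Pow(Add(t, Add(Mul(Mul(G, t), G), G)), -1)) = Mul(Add(-3, G), Pow(Add(t, Add(Mul(t, Pow(G, 2)), G)), -1)) = Mul(Add(-3, G), Pow(Add(t, Add(G, Mul(t, Pow(G, 2)))), -1)) = Mul(Add(-3, G), Pow(Add(G, t, Mul(t, Pow(G, 2))), -1)) = Mul(Pow(Add(G, t, Mul(t, Pow(G, 2))), -1), Add(-3, G)))
Mul(59, Add(Function('Y')(11, 8), 67)) = Mul(59, Add(Mul(Pow(Add(8, 11, Mul(11, Pow(8, 2))), -1), Add(-3, 8)), 67)) = Mul(59, Add(Mul(Pow(Add(8, 11, Mul(11, 64)), -1), 5), 67)) = Mul(59, Add(Mul(Pow(Add(8, 11, 704), -1), 5), 67)) = Mul(59, Add(Mul(Pow(723, -1), 5), 67)) = Mul(59, Add(Mul(Rational(1, 723), 5), 67)) = Mul(59, Add(Rational(5, 723), 67)) = Mul(59, Rational(48446, 723)) = Rational(2858314, 723)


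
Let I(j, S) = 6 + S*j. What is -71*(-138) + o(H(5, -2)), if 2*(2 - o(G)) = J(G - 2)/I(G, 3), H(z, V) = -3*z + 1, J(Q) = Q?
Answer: 88198/9 ≈ 9799.8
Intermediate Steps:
H(z, V) = 1 - 3*z
o(G) = 2 - (-2 + G)/(2*(6 + 3*G)) (o(G) = 2 - (G - 2)/(2*(6 + 3*G)) = 2 - (-2 + G)/(2*(6 + 3*G)))
-71*(-138) + o(H(5, -2)) = -71*(-138) + (26 + 11*(1 - 3*5))/(6*(2 + (1 - 3*5))) = 9798 + (26 + 11*(1 - 15))/(6*(2 + (1 - 15))) = 9798 + (26 + 11*(-14))/(6*(2 - 14)) = 9798 + (⅙)*(26 - 154)/(-12) = 9798 + (⅙)*(-1/12)*(-128) = 9798 + 16/9 = 88198/9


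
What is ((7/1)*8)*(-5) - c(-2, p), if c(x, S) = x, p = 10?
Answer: -278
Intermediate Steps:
((7/1)*8)*(-5) - c(-2, p) = ((7/1)*8)*(-5) - 1*(-2) = ((7*1)*8)*(-5) + 2 = (7*8)*(-5) + 2 = 56*(-5) + 2 = -280 + 2 = -278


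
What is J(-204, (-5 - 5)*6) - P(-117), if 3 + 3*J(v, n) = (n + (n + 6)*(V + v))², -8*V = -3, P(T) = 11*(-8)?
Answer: 637818075/16 ≈ 3.9864e+7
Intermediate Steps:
P(T) = -88
V = 3/8 (V = -⅛*(-3) = 3/8 ≈ 0.37500)
J(v, n) = -1 + (n + (6 + n)*(3/8 + v))²/3 (J(v, n) = -1 + (n + (n + 6)*(3/8 + v))²/3 = -1 + (n + (6 + n)*(3/8 + v))²/3)
J(-204, (-5 - 5)*6) - P(-117) = (-1 + (18 + 11*((-5 - 5)*6) + 48*(-204) + 8*((-5 - 5)*6)*(-204))²/192) - 1*(-88) = (-1 + (18 + 11*(-10*6) - 9792 + 8*(-10*6)*(-204))²/192) + 88 = (-1 + (18 + 11*(-60) - 9792 + 8*(-60)*(-204))²/192) + 88 = (-1 + (18 - 660 - 9792 + 97920)²/192) + 88 = (-1 + (1/192)*87486²) + 88 = (-1 + (1/192)*7653800196) + 88 = (-1 + 637816683/16) + 88 = 637816667/16 + 88 = 637818075/16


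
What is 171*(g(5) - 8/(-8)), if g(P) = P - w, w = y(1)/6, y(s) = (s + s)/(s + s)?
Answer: 1995/2 ≈ 997.50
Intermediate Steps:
y(s) = 1 (y(s) = (2*s)/((2*s)) = (2*s)*(1/(2*s)) = 1)
w = 1/6 ≈ 0.16667
g(P) = -1/6 + P (g(P) = P - 1*1/6 = P - 1/6 = -1/6 + P)
171*(g(5) - 8/(-8)) = 171*((-1/6 + 5) - 8/(-8)) = 171*(29/6 - 8*(-1/8)) = 171*(29/6 + 1) = 171*(35/6) = 1995/2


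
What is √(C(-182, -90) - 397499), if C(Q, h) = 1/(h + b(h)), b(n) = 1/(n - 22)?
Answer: 9*I*√498721697531/10081 ≈ 630.48*I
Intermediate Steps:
b(n) = 1/(-22 + n)
C(Q, h) = 1/(h + 1/(-22 + h))
√(C(-182, -90) - 397499) = √((-22 - 90)/(1 - 90*(-22 - 90)) - 397499) = √(-112/(1 - 90*(-112)) - 397499) = √(-112/(1 + 10080) - 397499) = √(-112/10081 - 397499) = √(-4007187531/10081) = 9*I*√498721697531/10081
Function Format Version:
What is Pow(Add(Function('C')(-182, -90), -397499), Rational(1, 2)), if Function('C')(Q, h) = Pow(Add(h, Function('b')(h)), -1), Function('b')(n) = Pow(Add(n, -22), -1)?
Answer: Mul(Rational(9, 10081), I, Pow(498721697531, Rational(1, 2))) ≈ Mul(630.48, I)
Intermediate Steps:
Function('b')(n) = Pow(Add(-22, n), -1)
Function('C')(Q, h) = Pow(Add(h, Pow(Add(-22, h), -1)), -1)
Pow(Add(Function('C')(-182, -90), -397499), Rational(1, 2)) = Pow(Add(Mul(Pow(Add(1, Mul(-90, Add(-22, -90))), -1), Add(-22, -90)), -397499), Rational(1, 2)) = Pow(Add(Mul(Pow(Add(1, Mul(-90, -112)), -1), -112), -397499), Rational(1, 2)) = Pow(Add(Mul(Pow(Add(1, 10080), -1), -112), -397499), Rational(1, 2)) = Pow(Add(Mul(Pow(10081, -1), -112), -397499), Rational(1, 2)) = Pow(Add(Mul(Rational(1, 10081), -112), -397499), Rational(1, 2)) = Pow(Add(Rational(-112, 10081), -397499), Rational(1, 2)) = Pow(Rational(-4007187531, 10081), Rational(1, 2)) = Mul(Rational(9, 10081), I, Pow(498721697531, Rational(1, 2)))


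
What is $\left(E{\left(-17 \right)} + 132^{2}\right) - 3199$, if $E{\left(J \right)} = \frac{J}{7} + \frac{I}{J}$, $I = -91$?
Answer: $\frac{1693123}{119} \approx 14228.0$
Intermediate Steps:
$E{\left(J \right)} = - \frac{91}{J} + \frac{J}{7}$ ($E{\left(J \right)} = \frac{J}{7} - \frac{91}{J} = - \frac{91}{J} + \frac{J}{7}$)
$\left(E{\left(-17 \right)} + 132^{2}\right) - 3199 = \left(\left(- \frac{91}{-17} + \frac{1}{7} \left(-17\right)\right) + 132^{2}\right) - 3199 = \left(\left(\left(-91\right) \left(- \frac{1}{17}\right) - \frac{17}{7}\right) + 17424\right) - 3199 = \left(\left(\frac{91}{17} - \frac{17}{7}\right) + 17424\right) - 3199 = \left(\frac{348}{119} + 17424\right) - 3199 = \frac{2073804}{119} - 3199 = \frac{1693123}{119}$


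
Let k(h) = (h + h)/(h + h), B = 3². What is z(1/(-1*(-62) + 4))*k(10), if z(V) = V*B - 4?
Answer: -85/22 ≈ -3.8636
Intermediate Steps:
B = 9
z(V) = -4 + 9*V (z(V) = V*9 - 4 = 9*V - 4 = -4 + 9*V)
k(h) = 1 (k(h) = (2*h)/((2*h)) = (2*h)*(1/(2*h)) = 1)
z(1/(-1*(-62) + 4))*k(10) = (-4 + 9/(-1*(-62) + 4))*1 = (-4 + 9/(62 + 4))*1 = (-4 + 9/66)*1 = (-4 + 9*(1/66))*1 = (-4 + 3/22)*1 = -85/22*1 = -85/22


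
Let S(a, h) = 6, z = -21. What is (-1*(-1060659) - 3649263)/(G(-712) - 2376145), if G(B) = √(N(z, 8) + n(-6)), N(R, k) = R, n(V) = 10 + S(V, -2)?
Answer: 8914345582/8182702987 + 18758*I*√5/40913514935 ≈ 1.0894 + 1.0252e-6*I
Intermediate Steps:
n(V) = 16 (n(V) = 10 + 6 = 16)
G(B) = I*√5 (G(B) = √(-21 + 16) = √(-5) = I*√5)
(-1*(-1060659) - 3649263)/(G(-712) - 2376145) = (-1*(-1060659) - 3649263)/(I*√5 - 2376145) = (1060659 - 3649263)/(-2376145 + I*√5) = -2588604/(-2376145 + I*√5)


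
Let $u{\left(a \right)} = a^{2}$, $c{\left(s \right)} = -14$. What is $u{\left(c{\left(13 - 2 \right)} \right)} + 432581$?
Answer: $432777$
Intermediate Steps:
$u{\left(c{\left(13 - 2 \right)} \right)} + 432581 = \left(-14\right)^{2} + 432581 = 196 + 432581 = 432777$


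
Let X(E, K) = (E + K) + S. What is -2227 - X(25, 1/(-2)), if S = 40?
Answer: -4583/2 ≈ -2291.5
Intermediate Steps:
X(E, K) = 40 + E + K (X(E, K) = (E + K) + 40 = 40 + E + K)
-2227 - X(25, 1/(-2)) = -2227 - (40 + 25 + 1/(-2)) = -2227 - (40 + 25 - ½) = -2227 - 1*129/2 = -2227 - 129/2 = -4583/2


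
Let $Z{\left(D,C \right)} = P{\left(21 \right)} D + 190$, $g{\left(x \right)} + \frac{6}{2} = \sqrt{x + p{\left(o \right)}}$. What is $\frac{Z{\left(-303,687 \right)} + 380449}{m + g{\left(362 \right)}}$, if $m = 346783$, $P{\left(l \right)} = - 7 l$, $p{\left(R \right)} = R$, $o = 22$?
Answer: $\frac{9215245025}{7516023001} - \frac{212590 \sqrt{6}}{7516023001} \approx 1.226$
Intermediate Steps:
$g{\left(x \right)} = -3 + \sqrt{22 + x}$ ($g{\left(x \right)} = -3 + \sqrt{x + 22} = -3 + \sqrt{22 + x}$)
$Z{\left(D,C \right)} = 190 - 147 D$ ($Z{\left(D,C \right)} = \left(-7\right) 21 D + 190 = - 147 D + 190 = 190 - 147 D$)
$\frac{Z{\left(-303,687 \right)} + 380449}{m + g{\left(362 \right)}} = \frac{\left(190 - -44541\right) + 380449}{346783 - \left(3 - \sqrt{22 + 362}\right)} = \frac{\left(190 + 44541\right) + 380449}{346783 - \left(3 - \sqrt{384}\right)} = \frac{44731 + 380449}{346783 - \left(3 - 8 \sqrt{6}\right)} = \frac{425180}{346780 + 8 \sqrt{6}}$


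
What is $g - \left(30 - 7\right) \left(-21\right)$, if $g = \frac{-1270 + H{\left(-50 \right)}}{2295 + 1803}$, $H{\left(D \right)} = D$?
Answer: $\frac{329669}{683} \approx 482.68$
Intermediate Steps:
$g = - \frac{220}{683}$ ($g = \frac{-1270 - 50}{2295 + 1803} = - \frac{1320}{4098} = \left(-1320\right) \frac{1}{4098} = - \frac{220}{683} \approx -0.32211$)
$g - \left(30 - 7\right) \left(-21\right) = - \frac{220}{683} - \left(30 - 7\right) \left(-21\right) = - \frac{220}{683} - 23 \left(-21\right) = - \frac{220}{683} - -483 = - \frac{220}{683} + 483 = \frac{329669}{683}$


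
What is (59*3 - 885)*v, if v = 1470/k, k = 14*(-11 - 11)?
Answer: 37170/11 ≈ 3379.1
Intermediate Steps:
k = -308 (k = 14*(-22) = -308)
v = -105/22 (v = 1470/(-308) = 1470*(-1/308) = -105/22 ≈ -4.7727)
(59*3 - 885)*v = (59*3 - 885)*(-105/22) = (177 - 885)*(-105/22) = -708*(-105/22) = 37170/11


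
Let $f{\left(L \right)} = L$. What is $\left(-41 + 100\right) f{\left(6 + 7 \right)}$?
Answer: $767$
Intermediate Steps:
$\left(-41 + 100\right) f{\left(6 + 7 \right)} = \left(-41 + 100\right) \left(6 + 7\right) = 59 \cdot 13 = 767$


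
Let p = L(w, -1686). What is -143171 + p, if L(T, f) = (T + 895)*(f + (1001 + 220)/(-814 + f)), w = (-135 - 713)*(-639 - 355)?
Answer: -3558034720847/2500 ≈ -1.4232e+9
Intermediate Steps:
w = 842912 (w = -848*(-994) = 842912)
L(T, f) = (895 + T)*(f + 1221/(-814 + f))
p = -3557676793347/2500 (p = (1092795 - 728530*(-1686) + 895*(-1686)² + 1221*842912 + 842912*(-1686)² - 814*842912*(-1686))/(-814 - 1686) = (1092795 + 1228301580 + 895*2842596 + 1029195552 + 842912*2842596 + 1156815800448)/(-2500) = -(1092795 + 1228301580 + 2544123420 + 1029195552 + 2396058279552 + 1156815800448)/2500 = -1/2500*3557676793347 = -3557676793347/2500 ≈ -1.4231e+9)
-143171 + p = -143171 - 3557676793347/2500 = -3558034720847/2500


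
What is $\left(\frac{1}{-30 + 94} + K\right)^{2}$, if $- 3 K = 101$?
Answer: $\frac{41744521}{36864} \approx 1132.4$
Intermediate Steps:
$K = - \frac{101}{3}$ ($K = \left(- \frac{1}{3}\right) 101 = - \frac{101}{3} \approx -33.667$)
$\left(\frac{1}{-30 + 94} + K\right)^{2} = \left(\frac{1}{-30 + 94} - \frac{101}{3}\right)^{2} = \left(\frac{1}{64} - \frac{101}{3}\right)^{2} = \left(- \frac{6461}{192}\right)^{2} = \frac{41744521}{36864}$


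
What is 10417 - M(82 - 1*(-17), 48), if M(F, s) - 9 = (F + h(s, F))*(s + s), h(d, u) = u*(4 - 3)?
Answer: -8600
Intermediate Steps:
h(d, u) = u (h(d, u) = u*1 = u)
M(F, s) = 9 + 4*F*s (M(F, s) = 9 + (F + F)*(s + s) = 9 + (2*F)*(2*s) = 9 + 4*F*s)
10417 - M(82 - 1*(-17), 48) = 10417 - (9 + 4*(82 - 1*(-17))*48) = 10417 - (9 + 4*(82 + 17)*48) = 10417 - (9 + 4*99*48) = 10417 - (9 + 19008) = 10417 - 1*19017 = 10417 - 19017 = -8600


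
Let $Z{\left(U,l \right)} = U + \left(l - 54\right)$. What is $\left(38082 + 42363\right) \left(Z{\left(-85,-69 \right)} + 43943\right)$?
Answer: $3518262075$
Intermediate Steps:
$Z{\left(U,l \right)} = -54 + U + l$ ($Z{\left(U,l \right)} = U + \left(l - 54\right) = U + \left(-54 + l\right) = -54 + U + l$)
$\left(38082 + 42363\right) \left(Z{\left(-85,-69 \right)} + 43943\right) = \left(38082 + 42363\right) \left(\left(-54 - 85 - 69\right) + 43943\right) = 80445 \left(-208 + 43943\right) = 80445 \cdot 43735 = 3518262075$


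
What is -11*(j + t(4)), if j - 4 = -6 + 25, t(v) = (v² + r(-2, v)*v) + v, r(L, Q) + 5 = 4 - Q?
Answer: -253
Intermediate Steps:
r(L, Q) = -1 - Q (r(L, Q) = -5 + (4 - Q) = -1 - Q)
t(v) = v + v² + v*(-1 - v) (t(v) = (v² + (-1 - v)*v) + v = (v² + v*(-1 - v)) + v = v + v² + v*(-1 - v))
j = 23 (j = 4 + (-6 + 25) = 4 + 19 = 23)
-11*(j + t(4)) = -11*(23 + 0) = -11*23 = -253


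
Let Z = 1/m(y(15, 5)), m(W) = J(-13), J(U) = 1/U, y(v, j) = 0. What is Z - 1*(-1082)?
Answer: 1069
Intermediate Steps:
m(W) = -1/13 (m(W) = 1/(-13) = -1/13)
Z = -13 (Z = 1/(-1/13) = -13)
Z - 1*(-1082) = -13 - 1*(-1082) = -13 + 1082 = 1069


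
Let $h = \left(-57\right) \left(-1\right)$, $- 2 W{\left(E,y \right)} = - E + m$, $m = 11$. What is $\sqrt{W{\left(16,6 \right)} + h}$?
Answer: $\frac{\sqrt{238}}{2} \approx 7.7136$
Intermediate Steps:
$W{\left(E,y \right)} = - \frac{11}{2} + \frac{E}{2}$ ($W{\left(E,y \right)} = - \frac{- E + 11}{2} = - \frac{11 - E}{2} = - \frac{11}{2} + \frac{E}{2}$)
$h = 57$
$\sqrt{W{\left(16,6 \right)} + h} = \sqrt{\left(- \frac{11}{2} + \frac{1}{2} \cdot 16\right) + 57} = \sqrt{\left(- \frac{11}{2} + 8\right) + 57} = \sqrt{\frac{5}{2} + 57} = \sqrt{\frac{119}{2}} = \frac{\sqrt{238}}{2}$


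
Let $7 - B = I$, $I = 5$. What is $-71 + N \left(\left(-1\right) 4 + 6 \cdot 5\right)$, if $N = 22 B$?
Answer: $1073$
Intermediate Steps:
$B = 2$ ($B = 7 - 5 = 2$)
$N = 44$ ($N = 22 \cdot 2 = 44$)
$-71 + N \left(\left(-1\right) 4 + 6 \cdot 5\right) = -71 + 44 \left(\left(-1\right) 4 + 6 \cdot 5\right) = -71 + 44 \left(-4 + 30\right) = -71 + 44 \cdot 26 = -71 + 1144 = 1073$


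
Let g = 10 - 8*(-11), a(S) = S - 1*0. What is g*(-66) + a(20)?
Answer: -6448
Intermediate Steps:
a(S) = S (a(S) = S + 0 = S)
g = 98 (g = 10 + 88 = 98)
g*(-66) + a(20) = 98*(-66) + 20 = -6468 + 20 = -6448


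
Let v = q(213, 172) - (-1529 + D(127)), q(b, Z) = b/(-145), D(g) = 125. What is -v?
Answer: -203367/145 ≈ -1402.5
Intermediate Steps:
q(b, Z) = -b/145 (q(b, Z) = b*(-1/145) = -b/145)
v = 203367/145 (v = -1/145*213 - (-1529 + 125) = -213/145 - 1*(-1404) = -213/145 + 1404 = 203367/145 ≈ 1402.5)
-v = -1*203367/145 = -203367/145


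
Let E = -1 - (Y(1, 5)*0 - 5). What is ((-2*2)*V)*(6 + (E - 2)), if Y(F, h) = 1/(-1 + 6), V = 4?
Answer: -128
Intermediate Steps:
Y(F, h) = 1/5
E = 4 (E = -1 - ((1/5)*0 - 5) = -1 - (0 - 5) = -1 - 1*(-5) = -1 + 5 = 4)
((-2*2)*V)*(6 + (E - 2)) = (-2*2*4)*(6 + (4 - 2)) = (-4*4)*(6 + 2) = -16*8 = -128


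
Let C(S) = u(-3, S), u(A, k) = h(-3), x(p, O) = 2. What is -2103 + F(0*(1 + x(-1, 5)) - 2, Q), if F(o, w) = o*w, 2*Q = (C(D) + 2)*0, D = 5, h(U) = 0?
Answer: -2103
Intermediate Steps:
u(A, k) = 0
C(S) = 0
Q = 0 (Q = ((0 + 2)*0)/2 = (2*0)/2 = (1/2)*0 = 0)
-2103 + F(0*(1 + x(-1, 5)) - 2, Q) = -2103 + (0*(1 + 2) - 2)*0 = -2103 + (0*3 - 2)*0 = -2103 + (0 - 2)*0 = -2103 - 2*0 = -2103 + 0 = -2103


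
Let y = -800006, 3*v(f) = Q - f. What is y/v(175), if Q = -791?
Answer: 400003/161 ≈ 2484.5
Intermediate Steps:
v(f) = -791/3 - f/3 (v(f) = (-791 - f)/3 = -791/3 - f/3)
y/v(175) = -800006/(-791/3 - ⅓*175) = -800006/(-791/3 - 175/3) = -800006/(-322) = -800006*(-1/322) = 400003/161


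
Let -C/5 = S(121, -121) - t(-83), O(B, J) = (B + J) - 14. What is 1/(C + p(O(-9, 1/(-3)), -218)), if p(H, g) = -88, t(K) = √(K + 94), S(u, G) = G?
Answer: 47/24274 - 5*√11/267014 ≈ 0.0018741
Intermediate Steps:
t(K) = √(94 + K)
O(B, J) = -14 + B + J
C = 605 + 5*√11 (C = -5*(-121 - √(94 - 83)) = -5*(-121 - √11) = 605 + 5*√11 ≈ 621.58)
1/(C + p(O(-9, 1/(-3)), -218)) = 1/((605 + 5*√11) - 88) = 1/(517 + 5*√11)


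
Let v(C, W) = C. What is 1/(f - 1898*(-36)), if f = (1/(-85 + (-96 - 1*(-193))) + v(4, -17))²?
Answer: 144/9841633 ≈ 1.4632e-5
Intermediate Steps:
f = 2401/144 (f = (1/(-85 + (-96 - 1*(-193))) + 4)² = (1/(-85 + (-96 + 193)) + 4)² = (1/(-85 + 97) + 4)² = (1/12 + 4)² = (49/12)² = 2401/144 ≈ 16.674)
1/(f - 1898*(-36)) = 1/(2401/144 - 1898*(-36)) = 1/(2401/144 + 68328) = 1/(9841633/144) = 144/9841633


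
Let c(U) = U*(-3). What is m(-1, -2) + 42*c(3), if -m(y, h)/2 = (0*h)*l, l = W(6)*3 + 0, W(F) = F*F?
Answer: -378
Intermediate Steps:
W(F) = F²
l = 108 (l = 6²*3 + 0 = 36*3 + 0 = 108 + 0 = 108)
c(U) = -3*U
m(y, h) = 0 (m(y, h) = -2*0*h*108 = -0*108 = -2*0 = 0)
m(-1, -2) + 42*c(3) = 0 + 42*(-3*3) = 0 + 42*(-9) = 0 - 378 = -378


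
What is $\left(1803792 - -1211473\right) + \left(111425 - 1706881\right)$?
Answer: $1419809$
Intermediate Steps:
$\left(1803792 - -1211473\right) + \left(111425 - 1706881\right) = \left(1803792 + 1211473\right) - 1595456 = 3015265 - 1595456 = 1419809$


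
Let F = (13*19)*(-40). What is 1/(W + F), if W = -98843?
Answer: -1/108723 ≈ -9.1977e-6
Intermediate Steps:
F = -9880 (F = 247*(-40) = -9880)
1/(W + F) = 1/(-98843 - 9880) = 1/(-108723) = -1/108723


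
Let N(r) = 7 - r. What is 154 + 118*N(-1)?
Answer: 1098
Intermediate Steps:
154 + 118*N(-1) = 154 + 118*(7 - 1*(-1)) = 154 + 118*(7 + 1) = 154 + 118*8 = 154 + 944 = 1098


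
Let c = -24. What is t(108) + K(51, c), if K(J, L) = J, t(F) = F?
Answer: 159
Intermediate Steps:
t(108) + K(51, c) = 108 + 51 = 159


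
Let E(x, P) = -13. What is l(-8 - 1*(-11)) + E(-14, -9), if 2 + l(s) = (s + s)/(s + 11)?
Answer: -102/7 ≈ -14.571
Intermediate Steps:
l(s) = -2 + 2*s/(11 + s) (l(s) = -2 + (s + s)/(s + 11) = -2 + (2*s)/(11 + s) = -2 + 2*s/(11 + s))
l(-8 - 1*(-11)) + E(-14, -9) = -22/(11 + (-8 - 1*(-11))) - 13 = -22/(11 + (-8 + 11)) - 13 = -22/(11 + 3) - 13 = -22/14 - 13 = -22*1/14 - 13 = -11/7 - 13 = -102/7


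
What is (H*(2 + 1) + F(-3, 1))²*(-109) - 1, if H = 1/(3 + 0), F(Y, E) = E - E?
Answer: -110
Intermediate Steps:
F(Y, E) = 0
H = ⅓ (H = 1/3 = ⅓ ≈ 0.33333)
(H*(2 + 1) + F(-3, 1))²*(-109) - 1 = ((2 + 1)/3 + 0)²*(-109) - 1 = ((⅓)*3 + 0)²*(-109) - 1 = (1 + 0)²*(-109) - 1 = 1²*(-109) - 1 = 1*(-109) - 1 = -109 - 1 = -110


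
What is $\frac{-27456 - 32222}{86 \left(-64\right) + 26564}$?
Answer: $- \frac{29839}{10530} \approx -2.8337$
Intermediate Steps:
$\frac{-27456 - 32222}{86 \left(-64\right) + 26564} = - \frac{59678}{-5504 + 26564} = - \frac{59678}{21060} = \left(-59678\right) \frac{1}{21060} = - \frac{29839}{10530}$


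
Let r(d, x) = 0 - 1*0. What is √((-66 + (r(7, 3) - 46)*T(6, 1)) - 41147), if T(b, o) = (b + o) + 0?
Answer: 3*I*√4615 ≈ 203.8*I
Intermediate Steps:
r(d, x) = 0 (r(d, x) = 0 + 0 = 0)
T(b, o) = b + o
√((-66 + (r(7, 3) - 46)*T(6, 1)) - 41147) = √((-66 + (0 - 46)*(6 + 1)) - 41147) = √((-66 - 46*7) - 41147) = √((-66 - 322) - 41147) = √(-388 - 41147) = √(-41535) = 3*I*√4615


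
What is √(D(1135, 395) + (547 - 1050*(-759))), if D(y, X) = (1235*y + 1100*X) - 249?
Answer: √2633473 ≈ 1622.8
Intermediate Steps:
D(y, X) = -249 + 1100*X + 1235*y (D(y, X) = (1100*X + 1235*y) - 249 = -249 + 1100*X + 1235*y)
√(D(1135, 395) + (547 - 1050*(-759))) = √((-249 + 1100*395 + 1235*1135) + (547 - 1050*(-759))) = √((-249 + 434500 + 1401725) + (547 + 796950)) = √(1835976 + 797497) = √2633473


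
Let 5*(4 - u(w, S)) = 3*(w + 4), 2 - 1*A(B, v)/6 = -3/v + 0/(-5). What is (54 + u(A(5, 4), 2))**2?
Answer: 208849/100 ≈ 2088.5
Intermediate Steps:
A(B, v) = 12 + 18/v (A(B, v) = 12 - 6*(-3/v + 0/(-5)) = 12 - 6*(-3/v + 0*(-1/5)) = 12 - 6*(-3/v + 0) = 12 - (-18)/v = 12 + 18/v)
u(w, S) = 8/5 - 3*w/5 (u(w, S) = 4 - 3*(w + 4)/5 = 4 - 3*(4 + w)/5 = 4 - (12 + 3*w)/5 = 4 + (-12/5 - 3*w/5) = 8/5 - 3*w/5)
(54 + u(A(5, 4), 2))**2 = (54 + (8/5 - 3*(12 + 18/4)/5))**2 = (54 + (8/5 - 3*(12 + 18*(1/4))/5))**2 = (54 + (8/5 - 3*(12 + 9/2)/5))**2 = (54 + (8/5 - 3/5*33/2))**2 = (54 + (8/5 - 99/10))**2 = (54 - 83/10)**2 = (457/10)**2 = 208849/100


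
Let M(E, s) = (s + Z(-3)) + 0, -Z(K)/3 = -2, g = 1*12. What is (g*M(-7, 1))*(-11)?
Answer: -924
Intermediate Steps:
g = 12
Z(K) = 6 (Z(K) = -3*(-2) = 6)
M(E, s) = 6 + s (M(E, s) = (s + 6) + 0 = (6 + s) + 0 = 6 + s)
(g*M(-7, 1))*(-11) = (12*(6 + 1))*(-11) = (12*7)*(-11) = 84*(-11) = -924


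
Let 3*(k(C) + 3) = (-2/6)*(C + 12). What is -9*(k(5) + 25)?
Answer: -181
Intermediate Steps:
k(C) = -13/3 - C/9 (k(C) = -3 + ((-2/6)*(C + 12))/3 = -3 + ((-2*⅙)*(12 + C))/3 = -3 + (-(12 + C)/3)/3 = -3 + (-4 - C/3)/3 = -3 + (-4/3 - C/9) = -13/3 - C/9)
-9*(k(5) + 25) = -9*((-13/3 - ⅑*5) + 25) = -9*((-13/3 - 5/9) + 25) = -9*(-44/9 + 25) = -9*181/9 = -181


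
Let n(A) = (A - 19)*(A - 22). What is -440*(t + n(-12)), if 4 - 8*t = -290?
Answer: -479930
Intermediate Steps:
t = 147/4 (t = ½ - ⅛*(-290) = ½ + 145/4 = 147/4 ≈ 36.750)
n(A) = (-22 + A)*(-19 + A) (n(A) = (-19 + A)*(-22 + A) = (-22 + A)*(-19 + A))
-440*(t + n(-12)) = -440*(147/4 + (418 + (-12)² - 41*(-12))) = -440*(147/4 + (418 + 144 + 492)) = -440*(147/4 + 1054) = -440*4363/4 = -479930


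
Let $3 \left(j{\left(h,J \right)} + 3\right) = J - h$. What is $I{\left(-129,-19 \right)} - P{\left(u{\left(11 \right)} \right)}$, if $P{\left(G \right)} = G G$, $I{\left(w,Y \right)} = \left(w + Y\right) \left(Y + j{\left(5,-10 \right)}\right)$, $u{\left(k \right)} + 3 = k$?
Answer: $3932$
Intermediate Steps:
$j{\left(h,J \right)} = -3 - \frac{h}{3} + \frac{J}{3}$ ($j{\left(h,J \right)} = -3 + \frac{J - h}{3} = -3 + \left(- \frac{h}{3} + \frac{J}{3}\right) = -3 - \frac{h}{3} + \frac{J}{3}$)
$u{\left(k \right)} = -3 + k$
$I{\left(w,Y \right)} = \left(-8 + Y\right) \left(Y + w\right)$ ($I{\left(w,Y \right)} = \left(w + Y\right) \left(Y - 8\right) = \left(Y + w\right) \left(Y - 8\right) = \left(Y + w\right) \left(-8 + Y\right) = \left(-8 + Y\right) \left(Y + w\right)$)
$P{\left(G \right)} = G^{2}$
$I{\left(-129,-19 \right)} - P{\left(u{\left(11 \right)} \right)} = \left(\left(-19\right)^{2} - -152 - -1032 - -2451\right) - \left(-3 + 11\right)^{2} = \left(361 + 152 + 1032 + 2451\right) - 8^{2} = 3996 - 64 = 3932$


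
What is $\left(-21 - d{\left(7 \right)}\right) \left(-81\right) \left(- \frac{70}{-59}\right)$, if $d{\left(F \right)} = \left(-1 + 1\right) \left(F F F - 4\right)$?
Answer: $\frac{119070}{59} \approx 2018.1$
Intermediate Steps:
$d{\left(F \right)} = 0$ ($d{\left(F \right)} = 0 \left(F F^{2} - 4\right) = 0 \left(F^{3} - 4\right) = 0 \left(-4 + F^{3}\right) = 0$)
$\left(-21 - d{\left(7 \right)}\right) \left(-81\right) \left(- \frac{70}{-59}\right) = \left(-21 - 0\right) \left(-81\right) \left(- \frac{70}{-59}\right) = \left(-21 + 0\right) \left(-81\right) \left(\left(-70\right) \left(- \frac{1}{59}\right)\right) = \left(-21\right) \left(-81\right) \frac{70}{59} = 1701 \cdot \frac{70}{59} = \frac{119070}{59}$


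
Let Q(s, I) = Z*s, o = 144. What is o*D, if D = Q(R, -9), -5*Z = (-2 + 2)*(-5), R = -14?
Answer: 0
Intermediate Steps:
Z = 0 (Z = -(-2 + 2)*(-5)/5 = -0*(-5) = -⅕*0 = 0)
Q(s, I) = 0 (Q(s, I) = 0*s = 0)
D = 0
o*D = 144*0 = 0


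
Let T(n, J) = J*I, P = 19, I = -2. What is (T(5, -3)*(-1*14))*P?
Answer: -1596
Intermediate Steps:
T(n, J) = -2*J (T(n, J) = J*(-2) = -2*J)
(T(5, -3)*(-1*14))*P = ((-2*(-3))*(-1*14))*19 = (6*(-14))*19 = -84*19 = -1596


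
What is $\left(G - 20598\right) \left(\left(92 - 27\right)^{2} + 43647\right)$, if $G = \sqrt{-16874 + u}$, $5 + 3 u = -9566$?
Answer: $-986067456 + \frac{47872 i \sqrt{180579}}{3} \approx -9.8607 \cdot 10^{8} + 6.781 \cdot 10^{6} i$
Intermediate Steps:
$u = - \frac{9571}{3}$ ($u = - \frac{5}{3} + \frac{1}{3} \left(-9566\right) = - \frac{5}{3} - \frac{9566}{3} = - \frac{9571}{3} \approx -3190.3$)
$G = \frac{i \sqrt{180579}}{3}$ ($G = \sqrt{-16874 - \frac{9571}{3}} = \sqrt{- \frac{60193}{3}} = \frac{i \sqrt{180579}}{3} \approx 141.65 i$)
$\left(G - 20598\right) \left(\left(92 - 27\right)^{2} + 43647\right) = \left(\frac{i \sqrt{180579}}{3} - 20598\right) \left(\left(92 - 27\right)^{2} + 43647\right) = \left(-20598 + \frac{i \sqrt{180579}}{3}\right) \left(65^{2} + 43647\right) = \left(-20598 + \frac{i \sqrt{180579}}{3}\right) \left(4225 + 43647\right) = \left(-20598 + \frac{i \sqrt{180579}}{3}\right) 47872 = -986067456 + \frac{47872 i \sqrt{180579}}{3}$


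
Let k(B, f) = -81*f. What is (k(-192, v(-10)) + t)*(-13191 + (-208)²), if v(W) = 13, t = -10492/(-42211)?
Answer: -78610275379/2483 ≈ -3.1659e+7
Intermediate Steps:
t = 10492/42211 (t = -10492*(-1/42211) = 10492/42211 ≈ 0.24856)
(k(-192, v(-10)) + t)*(-13191 + (-208)²) = (-81*13 + 10492/42211)*(-13191 + (-208)²) = (-1053 + 10492/42211)*(-13191 + 43264) = -44437691/42211*30073 = -78610275379/2483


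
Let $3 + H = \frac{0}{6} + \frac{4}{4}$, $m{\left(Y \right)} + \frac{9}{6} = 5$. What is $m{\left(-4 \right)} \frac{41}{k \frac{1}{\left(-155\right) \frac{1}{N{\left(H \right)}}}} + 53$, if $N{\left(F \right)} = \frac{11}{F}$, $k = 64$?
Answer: $\frac{81797}{704} \approx 116.19$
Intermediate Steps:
$m{\left(Y \right)} = \frac{7}{2}$ ($m{\left(Y \right)} = - \frac{3}{2} + 5 = \frac{7}{2}$)
$H = -2$ ($H = -3 + \left(\frac{0}{6} + \frac{4}{4}\right) = -3 + \left(0 \cdot \frac{1}{6} + 4 \cdot \frac{1}{4}\right) = -3 + \left(0 + 1\right) = -3 + 1 = -2$)
$m{\left(-4 \right)} \frac{41}{k \frac{1}{\left(-155\right) \frac{1}{N{\left(H \right)}}}} + 53 = \frac{7 \frac{41}{64 \frac{1}{\left(-155\right) \frac{1}{11 \frac{1}{-2}}}}}{2} + 53 = \frac{7 \frac{41}{64 \frac{1}{\left(-155\right) \frac{1}{11 \left(- \frac{1}{2}\right)}}}}{2} + 53 = \frac{7 \frac{41}{64 \frac{1}{\left(-155\right) \frac{1}{- \frac{11}{2}}}}}{2} + 53 = \frac{7 \frac{41}{64 \frac{1}{\left(-155\right) \left(- \frac{2}{11}\right)}}}{2} + 53 = \frac{7 \frac{41}{64 \frac{1}{\frac{310}{11}}}}{2} + 53 = \frac{7 \frac{41}{64 \cdot \frac{11}{310}}}{2} + 53 = \frac{7 \frac{41}{\frac{352}{155}}}{2} + 53 = \frac{7 \cdot 41 \cdot \frac{155}{352}}{2} + 53 = \frac{7}{2} \cdot \frac{6355}{352} + 53 = \frac{44485}{704} + 53 = \frac{81797}{704}$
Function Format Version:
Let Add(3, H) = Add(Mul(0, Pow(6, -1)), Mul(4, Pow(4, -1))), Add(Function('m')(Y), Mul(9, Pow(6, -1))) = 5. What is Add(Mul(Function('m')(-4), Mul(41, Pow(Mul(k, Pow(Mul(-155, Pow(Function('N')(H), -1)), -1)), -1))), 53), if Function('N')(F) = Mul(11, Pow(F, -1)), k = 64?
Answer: Rational(81797, 704) ≈ 116.19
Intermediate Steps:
Function('m')(Y) = Rational(7, 2) (Function('m')(Y) = Add(Rational(-3, 2), 5) = Rational(7, 2))
H = -2 (H = Add(-3, Add(Mul(0, Pow(6, -1)), Mul(4, Pow(4, -1)))) = Add(-3, Add(Mul(0, Rational(1, 6)), Mul(4, Rational(1, 4)))) = Add(-3, Add(0, 1)) = Add(-3, 1) = -2)
Add(Mul(Function('m')(-4), Mul(41, Pow(Mul(k, Pow(Mul(-155, Pow(Function('N')(H), -1)), -1)), -1))), 53) = Add(Mul(Rational(7, 2), Mul(41, Pow(Mul(64, Pow(Mul(-155, Pow(Mul(11, Pow(-2, -1)), -1)), -1)), -1))), 53) = Add(Mul(Rational(7, 2), Mul(41, Pow(Mul(64, Pow(Mul(-155, Pow(Mul(11, Rational(-1, 2)), -1)), -1)), -1))), 53) = Add(Mul(Rational(7, 2), Mul(41, Pow(Mul(64, Pow(Mul(-155, Pow(Rational(-11, 2), -1)), -1)), -1))), 53) = Add(Mul(Rational(7, 2), Mul(41, Pow(Mul(64, Pow(Mul(-155, Rational(-2, 11)), -1)), -1))), 53) = Add(Mul(Rational(7, 2), Mul(41, Pow(Mul(64, Pow(Rational(310, 11), -1)), -1))), 53) = Add(Mul(Rational(7, 2), Mul(41, Pow(Mul(64, Rational(11, 310)), -1))), 53) = Add(Mul(Rational(7, 2), Mul(41, Pow(Rational(352, 155), -1))), 53) = Add(Mul(Rational(7, 2), Mul(41, Rational(155, 352))), 53) = Add(Mul(Rational(7, 2), Rational(6355, 352)), 53) = Add(Rational(44485, 704), 53) = Rational(81797, 704)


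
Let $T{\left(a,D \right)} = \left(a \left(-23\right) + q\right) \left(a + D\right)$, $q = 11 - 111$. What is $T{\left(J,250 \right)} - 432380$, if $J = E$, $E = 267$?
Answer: $-3658977$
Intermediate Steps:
$J = 267$
$q = -100$
$T{\left(a,D \right)} = \left(-100 - 23 a\right) \left(D + a\right)$ ($T{\left(a,D \right)} = \left(a \left(-23\right) - 100\right) \left(a + D\right) = \left(- 23 a - 100\right) \left(D + a\right) = \left(-100 - 23 a\right) \left(D + a\right)$)
$T{\left(J,250 \right)} - 432380 = \left(\left(-100\right) 250 - 26700 - 23 \cdot 267^{2} - 5750 \cdot 267\right) - 432380 = \left(-25000 - 26700 - 1639647 - 1535250\right) - 432380 = -3226597 - 432380 = -3658977$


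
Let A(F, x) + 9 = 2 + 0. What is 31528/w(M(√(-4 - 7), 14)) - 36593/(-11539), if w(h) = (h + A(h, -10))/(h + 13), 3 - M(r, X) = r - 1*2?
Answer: -1818898181/34617 + 126112*I*√11/3 ≈ -52544.0 + 1.3942e+5*I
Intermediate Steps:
A(F, x) = -7 (A(F, x) = -9 + (2 + 0) = -9 + 2 = -7)
M(r, X) = 5 - r (M(r, X) = 3 - (r - 1*2) = 3 - (r - 2) = 3 - (-2 + r) = 3 + (2 - r) = 5 - r)
w(h) = (-7 + h)/(13 + h) (w(h) = (h - 7)/(h + 13) = (-7 + h)/(13 + h))
31528/w(M(√(-4 - 7), 14)) - 36593/(-11539) = 31528/(((-7 + (5 - √(-4 - 7)))/(13 + (5 - √(-4 - 7))))) - 36593/(-11539) = 31528/(((-7 + (5 - √(-11)))/(13 + (5 - √(-11))))) - 36593*(-1/11539) = 31528/(((-7 + (5 - I*√11))/(13 + (5 - I*√11)))) + 36593/11539 = 31528/(((-2 - I*√11)/(18 - I*√11))) + 36593/11539 = 31528*((18 - I*√11)/(-2 - I*√11)) + 36593/11539 = 31528*(18 - I*√11)/(-2 - I*√11) + 36593/11539 = 36593/11539 + 31528*(18 - I*√11)/(-2 - I*√11)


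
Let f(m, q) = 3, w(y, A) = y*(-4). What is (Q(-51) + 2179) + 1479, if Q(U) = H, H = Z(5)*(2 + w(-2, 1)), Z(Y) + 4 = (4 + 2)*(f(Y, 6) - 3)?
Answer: 3618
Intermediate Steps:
w(y, A) = -4*y
Z(Y) = -4 (Z(Y) = -4 + (4 + 2)*(3 - 3) = -4 + 6*0 = -4 + 0 = -4)
H = -40 (H = -4*(2 - 4*(-2)) = -4*(2 + 8) = -4*10 = -40)
Q(U) = -40
(Q(-51) + 2179) + 1479 = (-40 + 2179) + 1479 = 2139 + 1479 = 3618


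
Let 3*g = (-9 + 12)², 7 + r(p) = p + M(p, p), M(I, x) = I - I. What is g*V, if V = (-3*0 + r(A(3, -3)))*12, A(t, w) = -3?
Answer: -360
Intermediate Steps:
M(I, x) = 0
r(p) = -7 + p (r(p) = -7 + (p + 0) = -7 + p)
V = -120 (V = (-3*0 + (-7 - 3))*12 = (0 - 10)*12 = -10*12 = -120)
g = 3 (g = (-9 + 12)²/3 = (⅓)*3² = (⅓)*9 = 3)
g*V = 3*(-120) = -360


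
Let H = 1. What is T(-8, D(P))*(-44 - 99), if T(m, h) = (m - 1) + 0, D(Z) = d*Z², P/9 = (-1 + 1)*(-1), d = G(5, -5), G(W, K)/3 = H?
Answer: 1287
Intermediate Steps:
G(W, K) = 3 (G(W, K) = 3*1 = 3)
d = 3
P = 0 (P = 9*((-1 + 1)*(-1)) = 9*(0*(-1)) = 9*0 = 0)
D(Z) = 3*Z²
T(m, h) = -1 + m (T(m, h) = (-1 + m) + 0 = -1 + m)
T(-8, D(P))*(-44 - 99) = (-1 - 8)*(-44 - 99) = -9*(-143) = 1287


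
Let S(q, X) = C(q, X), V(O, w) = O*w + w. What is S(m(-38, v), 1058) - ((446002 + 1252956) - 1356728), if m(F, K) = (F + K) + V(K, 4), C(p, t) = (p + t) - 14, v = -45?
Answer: -341445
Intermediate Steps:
V(O, w) = w + O*w
C(p, t) = -14 + p + t
m(F, K) = 4 + F + 5*K (m(F, K) = (F + K) + 4*(1 + K) = (F + K) + (4 + 4*K) = 4 + F + 5*K)
S(q, X) = -14 + X + q (S(q, X) = -14 + q + X = -14 + X + q)
S(m(-38, v), 1058) - ((446002 + 1252956) - 1356728) = (-14 + 1058 + (4 - 38 + 5*(-45))) - ((446002 + 1252956) - 1356728) = (-14 + 1058 + (4 - 38 - 225)) - (1698958 - 1356728) = (-14 + 1058 - 259) - 1*342230 = 785 - 342230 = -341445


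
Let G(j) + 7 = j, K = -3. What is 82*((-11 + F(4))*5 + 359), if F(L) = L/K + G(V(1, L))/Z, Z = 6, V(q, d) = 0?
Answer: 23903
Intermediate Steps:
G(j) = -7 + j
F(L) = -7/6 - L/3 (F(L) = L/(-3) + (-7 + 0)/6 = L*(-1/3) - 7*1/6 = -L/3 - 7/6 = -7/6 - L/3)
82*((-11 + F(4))*5 + 359) = 82*((-11 + (-7/6 - 1/3*4))*5 + 359) = 82*((-11 + (-7/6 - 4/3))*5 + 359) = 82*((-11 - 5/2)*5 + 359) = 82*(-27/2*5 + 359) = 82*(-135/2 + 359) = 82*(583/2) = 23903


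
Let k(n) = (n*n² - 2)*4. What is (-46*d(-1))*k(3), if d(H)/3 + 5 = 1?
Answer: 55200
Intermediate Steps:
d(H) = -12 (d(H) = -15 + 3*1 = -15 + 3 = -12)
k(n) = -8 + 4*n³ (k(n) = (n³ - 2)*4 = (-2 + n³)*4 = -8 + 4*n³)
(-46*d(-1))*k(3) = (-46*(-12))*(-8 + 4*3³) = 552*(-8 + 4*27) = 552*(-8 + 108) = 552*100 = 55200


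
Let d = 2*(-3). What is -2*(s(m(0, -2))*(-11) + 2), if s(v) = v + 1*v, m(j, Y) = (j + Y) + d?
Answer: -356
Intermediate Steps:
d = -6
m(j, Y) = -6 + Y + j (m(j, Y) = (j + Y) - 6 = (Y + j) - 6 = -6 + Y + j)
s(v) = 2*v (s(v) = v + v = 2*v)
-2*(s(m(0, -2))*(-11) + 2) = -2*((2*(-6 - 2 + 0))*(-11) + 2) = -2*((2*(-8))*(-11) + 2) = -2*(-16*(-11) + 2) = -2*(176 + 2) = -2*178 = -356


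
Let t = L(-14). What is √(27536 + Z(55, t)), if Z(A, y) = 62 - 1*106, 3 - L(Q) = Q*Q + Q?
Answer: 2*√6873 ≈ 165.81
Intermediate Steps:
L(Q) = 3 - Q - Q² (L(Q) = 3 - (Q*Q + Q) = 3 - (Q² + Q) = 3 - (Q + Q²) = 3 + (-Q - Q²) = 3 - Q - Q²)
t = -179 (t = 3 - 1*(-14) - 1*(-14)² = 3 + 14 - 1*196 = 3 + 14 - 196 = -179)
Z(A, y) = -44 (Z(A, y) = 62 - 106 = -44)
√(27536 + Z(55, t)) = √(27536 - 44) = √27492 = 2*√6873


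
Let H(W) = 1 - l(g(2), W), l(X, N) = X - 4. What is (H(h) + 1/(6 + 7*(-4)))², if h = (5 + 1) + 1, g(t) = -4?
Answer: 38809/484 ≈ 80.184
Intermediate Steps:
h = 7 (h = 6 + 1 = 7)
l(X, N) = -4 + X
H(W) = 9 (H(W) = 1 - (-4 - 4) = 1 - 1*(-8) = 1 + 8 = 9)
(H(h) + 1/(6 + 7*(-4)))² = (9 + 1/(6 + 7*(-4)))² = (9 + 1/(6 - 28))² = (9 + 1/(-22))² = (9 - 1/22)² = (197/22)² = 38809/484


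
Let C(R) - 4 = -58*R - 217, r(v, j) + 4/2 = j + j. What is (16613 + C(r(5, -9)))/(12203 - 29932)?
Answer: -17560/17729 ≈ -0.99047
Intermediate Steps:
r(v, j) = -2 + 2*j (r(v, j) = -2 + (j + j) = -2 + 2*j)
C(R) = -213 - 58*R (C(R) = 4 + (-58*R - 217) = 4 + (-217 - 58*R) = -213 - 58*R)
(16613 + C(r(5, -9)))/(12203 - 29932) = (16613 + (-213 - 58*(-2 + 2*(-9))))/(12203 - 29932) = (16613 + (-213 - 58*(-2 - 18)))/(-17729) = (16613 + (-213 - 58*(-20)))*(-1/17729) = (16613 + (-213 + 1160))*(-1/17729) = (16613 + 947)*(-1/17729) = 17560*(-1/17729) = -17560/17729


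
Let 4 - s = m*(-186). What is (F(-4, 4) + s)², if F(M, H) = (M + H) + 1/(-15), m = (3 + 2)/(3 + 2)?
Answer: 8116801/225 ≈ 36075.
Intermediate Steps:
m = 1 (m = 5/5 = 5*(⅕) = 1)
F(M, H) = -1/15 + H + M (F(M, H) = (H + M) - 1/15 = -1/15 + H + M)
s = 190 (s = 4 - (-186) = 4 - 1*(-186) = 4 + 186 = 190)
(F(-4, 4) + s)² = ((-1/15 + 4 - 4) + 190)² = (-1/15 + 190)² = (2849/15)² = 8116801/225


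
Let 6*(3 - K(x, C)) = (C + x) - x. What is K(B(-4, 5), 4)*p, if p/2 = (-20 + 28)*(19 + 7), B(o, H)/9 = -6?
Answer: 2912/3 ≈ 970.67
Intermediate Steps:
B(o, H) = -54 (B(o, H) = 9*(-6) = -54)
K(x, C) = 3 - C/6 (K(x, C) = 3 - ((C + x) - x)/6 = 3 - C/6)
p = 416 (p = 2*((-20 + 28)*(19 + 7)) = 2*(8*26) = 2*208 = 416)
K(B(-4, 5), 4)*p = (3 - ⅙*4)*416 = (3 - ⅔)*416 = (7/3)*416 = 2912/3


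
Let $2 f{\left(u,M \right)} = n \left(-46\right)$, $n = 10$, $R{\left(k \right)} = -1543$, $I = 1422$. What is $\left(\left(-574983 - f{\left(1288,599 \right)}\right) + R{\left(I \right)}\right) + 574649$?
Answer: $-1647$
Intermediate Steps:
$f{\left(u,M \right)} = -230$ ($f{\left(u,M \right)} = \frac{10 \left(-46\right)}{2} = \frac{1}{2} \left(-460\right) = -230$)
$\left(\left(-574983 - f{\left(1288,599 \right)}\right) + R{\left(I \right)}\right) + 574649 = \left(\left(-574983 - -230\right) - 1543\right) + 574649 = \left(\left(-574983 + 230\right) - 1543\right) + 574649 = \left(-574753 - 1543\right) + 574649 = -576296 + 574649 = -1647$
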